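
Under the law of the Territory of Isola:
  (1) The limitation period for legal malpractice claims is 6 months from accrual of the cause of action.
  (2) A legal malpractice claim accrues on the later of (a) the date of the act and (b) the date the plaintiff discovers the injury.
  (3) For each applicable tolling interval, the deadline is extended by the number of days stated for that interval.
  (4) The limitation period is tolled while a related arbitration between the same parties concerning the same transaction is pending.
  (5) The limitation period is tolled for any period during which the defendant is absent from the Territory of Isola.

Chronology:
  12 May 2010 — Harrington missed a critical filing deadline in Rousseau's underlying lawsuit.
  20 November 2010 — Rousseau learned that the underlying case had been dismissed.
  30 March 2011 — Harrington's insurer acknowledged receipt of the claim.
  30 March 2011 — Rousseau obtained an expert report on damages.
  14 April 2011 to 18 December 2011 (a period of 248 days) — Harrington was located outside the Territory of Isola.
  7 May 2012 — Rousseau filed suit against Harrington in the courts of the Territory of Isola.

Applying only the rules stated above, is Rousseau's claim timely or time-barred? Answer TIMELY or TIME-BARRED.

The claim accrued on 20 November 2010 — the later of the 12 May 2010 act and the 20 November 2010 discovery.
Adding the 6 months base period to 20 November 2010 gives a deadline of 20 May 2011, before any tolling.
The defendant's absence from the jurisdiction from 14 April 2011 to 18 December 2011 tolled the period for 248 days, extending the deadline to 23 January 2012.
Nothing else in the chronology tolls or restarts the period.
Rousseau filed on 7 May 2012, after the 23 January 2012 deadline, so the action is time-barred.

TIME-BARRED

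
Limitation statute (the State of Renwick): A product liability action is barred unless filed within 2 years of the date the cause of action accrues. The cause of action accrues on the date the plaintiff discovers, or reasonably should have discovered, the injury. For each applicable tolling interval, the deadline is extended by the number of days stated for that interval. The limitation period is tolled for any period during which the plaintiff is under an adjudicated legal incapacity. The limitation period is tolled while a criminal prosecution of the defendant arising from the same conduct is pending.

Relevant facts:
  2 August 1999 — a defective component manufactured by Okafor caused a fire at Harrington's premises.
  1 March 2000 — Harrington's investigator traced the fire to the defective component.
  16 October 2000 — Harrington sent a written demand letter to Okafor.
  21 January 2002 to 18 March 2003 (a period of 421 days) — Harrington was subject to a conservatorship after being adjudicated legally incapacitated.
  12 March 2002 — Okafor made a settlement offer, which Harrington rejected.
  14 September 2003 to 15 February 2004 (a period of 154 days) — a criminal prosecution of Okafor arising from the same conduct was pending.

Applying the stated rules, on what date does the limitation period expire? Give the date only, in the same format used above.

Accrual is tied to discovery, so the period began on 1 March 2000 rather than on 2 August 1999 when the act occurred.
Adding the 2 years base period to 1 March 2000 gives a deadline of 1 March 2002, before any tolling.
The period was tolled for 421 days by the plaintiff's legal incapacity (21 January 2002 to 18 March 2003), pushing the deadline to 26 April 2003.
By the time the pending criminal prosecution began on 14 September 2003, the limitation period had already expired on 26 April 2003; that interval cannot revive it.
Nothing else in the chronology tolls or restarts the period.

26 April 2003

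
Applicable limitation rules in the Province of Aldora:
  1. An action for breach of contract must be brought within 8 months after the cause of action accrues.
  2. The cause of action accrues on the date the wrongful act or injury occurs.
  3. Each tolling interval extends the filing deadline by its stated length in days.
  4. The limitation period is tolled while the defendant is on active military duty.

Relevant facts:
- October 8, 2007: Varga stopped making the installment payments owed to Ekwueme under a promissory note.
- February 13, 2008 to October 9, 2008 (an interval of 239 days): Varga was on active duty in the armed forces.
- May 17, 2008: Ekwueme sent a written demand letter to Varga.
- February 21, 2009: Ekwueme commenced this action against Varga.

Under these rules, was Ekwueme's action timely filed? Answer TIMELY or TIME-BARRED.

TIME-BARRED

The claim accrued on October 8, 2007, when the wrongful act occurred.
Adding the 8 months base period to October 8, 2007 gives a deadline of June 8, 2008, before any tolling.
The period was tolled for 239 days by the defendant's active military service (February 13, 2008 to October 9, 2008), pushing the deadline to February 2, 2009.
Nothing else in the chronology tolls or restarts the period.
Ekwueme filed on February 21, 2009, after the February 2, 2009 deadline, so the action is time-barred.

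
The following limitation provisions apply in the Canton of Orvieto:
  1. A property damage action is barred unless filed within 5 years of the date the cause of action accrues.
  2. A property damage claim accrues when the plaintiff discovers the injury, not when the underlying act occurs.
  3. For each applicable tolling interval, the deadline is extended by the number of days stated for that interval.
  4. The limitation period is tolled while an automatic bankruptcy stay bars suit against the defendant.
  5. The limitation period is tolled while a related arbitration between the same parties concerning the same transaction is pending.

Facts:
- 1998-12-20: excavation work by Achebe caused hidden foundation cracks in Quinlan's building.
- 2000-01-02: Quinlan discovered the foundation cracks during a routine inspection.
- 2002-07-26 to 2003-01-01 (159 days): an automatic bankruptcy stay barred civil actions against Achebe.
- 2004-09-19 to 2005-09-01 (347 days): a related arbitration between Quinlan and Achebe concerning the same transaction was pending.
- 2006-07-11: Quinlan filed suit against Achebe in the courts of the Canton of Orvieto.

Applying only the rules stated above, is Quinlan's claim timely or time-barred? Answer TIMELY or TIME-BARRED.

Accrual is tied to discovery, so the period began on 2000-01-02 rather than on 1998-12-20 when the act occurred.
5 years from 2000-01-02 is 2005-01-02.
The automatic bankruptcy stay from 2002-07-26 to 2003-01-01 tolled the period for 159 days, extending the deadline to 2005-06-10.
Because the pending related arbitration ran from 2004-09-19 to 2005-09-01, the deadline is extended by 347 days to 2006-05-23.
The 2006-07-11 filing falls after the 2006-05-23 deadline; the claim is time-barred.

TIME-BARRED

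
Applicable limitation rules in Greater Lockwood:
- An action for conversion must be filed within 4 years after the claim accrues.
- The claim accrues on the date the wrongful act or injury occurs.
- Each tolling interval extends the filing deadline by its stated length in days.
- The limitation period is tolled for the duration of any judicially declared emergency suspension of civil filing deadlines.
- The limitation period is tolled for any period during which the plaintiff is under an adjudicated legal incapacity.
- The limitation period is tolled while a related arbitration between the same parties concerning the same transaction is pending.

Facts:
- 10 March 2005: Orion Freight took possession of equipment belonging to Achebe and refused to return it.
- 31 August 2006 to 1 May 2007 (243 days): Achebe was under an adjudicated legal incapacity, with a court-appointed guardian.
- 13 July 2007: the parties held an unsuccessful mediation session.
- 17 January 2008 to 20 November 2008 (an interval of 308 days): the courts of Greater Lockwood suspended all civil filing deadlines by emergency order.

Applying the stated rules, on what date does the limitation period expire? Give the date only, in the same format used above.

12 September 2010

The claim accrued on 10 March 2005, when the wrongful act occurred.
4 years from 10 March 2005 is 10 March 2009.
The period was tolled for 243 days by the plaintiff's legal incapacity (31 August 2006 to 1 May 2007), pushing the deadline to 8 November 2009.
The emergency suspension of filing deadlines from 17 January 2008 to 20 November 2008 tolled the period for 308 days, extending the deadline to 12 September 2010.
Nothing else in the chronology tolls or restarts the period.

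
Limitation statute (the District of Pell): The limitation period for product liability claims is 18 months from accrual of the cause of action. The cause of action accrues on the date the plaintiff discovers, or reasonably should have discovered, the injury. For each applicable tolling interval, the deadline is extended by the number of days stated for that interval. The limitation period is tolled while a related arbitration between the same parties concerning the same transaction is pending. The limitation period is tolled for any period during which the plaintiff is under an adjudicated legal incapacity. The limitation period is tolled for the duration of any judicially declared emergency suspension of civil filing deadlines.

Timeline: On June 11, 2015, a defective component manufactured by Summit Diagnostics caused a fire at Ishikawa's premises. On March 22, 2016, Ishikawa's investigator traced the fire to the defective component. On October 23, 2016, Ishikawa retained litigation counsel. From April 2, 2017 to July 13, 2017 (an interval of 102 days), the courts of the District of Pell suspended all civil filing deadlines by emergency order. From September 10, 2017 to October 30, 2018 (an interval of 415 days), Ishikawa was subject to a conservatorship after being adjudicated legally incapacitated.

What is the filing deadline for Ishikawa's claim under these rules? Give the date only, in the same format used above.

February 21, 2019

Accrual is tied to discovery, so the period began on March 22, 2016 rather than on June 11, 2015 when the act occurred.
The untolled deadline — 18 months after March 22, 2016 — is September 22, 2017.
Because the emergency suspension of filing deadlines ran from April 2, 2017 to July 13, 2017, the deadline is extended by 102 days to January 2, 2018.
The period was tolled for 415 days by the plaintiff's legal incapacity (September 10, 2017 to October 30, 2018), pushing the deadline to February 21, 2019.
None of the other events listed affects the running of the period under the stated rules.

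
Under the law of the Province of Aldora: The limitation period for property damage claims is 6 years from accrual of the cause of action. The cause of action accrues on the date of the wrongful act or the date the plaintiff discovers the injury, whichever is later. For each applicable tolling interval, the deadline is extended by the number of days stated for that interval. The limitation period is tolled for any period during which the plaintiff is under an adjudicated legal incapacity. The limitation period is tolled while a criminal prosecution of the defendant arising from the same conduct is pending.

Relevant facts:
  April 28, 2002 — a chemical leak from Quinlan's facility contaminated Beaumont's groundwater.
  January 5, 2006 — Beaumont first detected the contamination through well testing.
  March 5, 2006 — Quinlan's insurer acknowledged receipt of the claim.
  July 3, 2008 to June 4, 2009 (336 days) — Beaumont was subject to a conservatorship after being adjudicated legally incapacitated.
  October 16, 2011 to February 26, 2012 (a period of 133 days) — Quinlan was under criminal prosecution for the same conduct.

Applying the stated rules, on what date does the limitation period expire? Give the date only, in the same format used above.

Because discovery on January 5, 2006 post-dates the April 28, 2002 act, accrual under the later-of rule falls on January 5, 2006.
6 years from January 5, 2006 is January 5, 2012.
The plaintiff's legal incapacity from July 3, 2008 to June 4, 2009 tolled the period for 336 days, extending the deadline to December 6, 2012.
Because the pending criminal prosecution ran from October 16, 2011 to February 26, 2012, the deadline is extended by 133 days to April 18, 2013.
None of the other events listed affects the running of the period under the stated rules.

April 18, 2013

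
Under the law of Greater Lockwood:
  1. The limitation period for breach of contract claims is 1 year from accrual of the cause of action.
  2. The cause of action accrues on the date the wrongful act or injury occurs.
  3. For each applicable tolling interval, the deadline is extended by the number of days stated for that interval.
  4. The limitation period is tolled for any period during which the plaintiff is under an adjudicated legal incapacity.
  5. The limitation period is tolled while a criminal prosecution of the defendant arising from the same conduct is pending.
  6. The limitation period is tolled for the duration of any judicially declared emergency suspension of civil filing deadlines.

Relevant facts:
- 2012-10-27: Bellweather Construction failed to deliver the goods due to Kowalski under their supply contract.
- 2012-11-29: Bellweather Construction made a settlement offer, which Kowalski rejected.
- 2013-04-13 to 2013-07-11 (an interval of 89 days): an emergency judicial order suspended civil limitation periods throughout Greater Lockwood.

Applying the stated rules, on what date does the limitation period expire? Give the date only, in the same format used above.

2014-01-24

The claim accrued on 2012-10-27, when the wrongful act occurred.
1 year from 2012-10-27 is 2013-10-27.
The period was tolled for 89 days by the emergency suspension of filing deadlines (2013-04-13 to 2013-07-11), pushing the deadline to 2014-01-24.
The other events in the timeline have no effect on the limitation period under the stated rules.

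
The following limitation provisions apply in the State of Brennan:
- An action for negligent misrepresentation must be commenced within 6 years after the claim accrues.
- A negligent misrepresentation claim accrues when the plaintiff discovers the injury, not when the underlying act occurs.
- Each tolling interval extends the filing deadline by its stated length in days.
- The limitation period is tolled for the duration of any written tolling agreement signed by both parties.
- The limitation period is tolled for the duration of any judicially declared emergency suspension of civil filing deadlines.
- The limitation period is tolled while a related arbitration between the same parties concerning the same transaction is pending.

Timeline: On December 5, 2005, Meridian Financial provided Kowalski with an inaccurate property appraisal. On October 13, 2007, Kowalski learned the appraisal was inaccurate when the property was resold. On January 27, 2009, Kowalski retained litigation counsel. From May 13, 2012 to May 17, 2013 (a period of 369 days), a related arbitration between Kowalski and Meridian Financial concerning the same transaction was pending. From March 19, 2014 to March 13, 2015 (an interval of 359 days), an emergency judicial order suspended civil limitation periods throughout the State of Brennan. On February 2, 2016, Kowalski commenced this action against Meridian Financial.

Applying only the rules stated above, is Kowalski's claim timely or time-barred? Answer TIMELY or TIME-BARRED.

TIME-BARRED

The claim did not accrue until Kowalski discovered the injury on October 13, 2007; the December 5, 2005 act date does not start the clock under the stated rule.
6 years from October 13, 2007 is October 13, 2013.
The period was tolled for 369 days by the pending related arbitration (May 13, 2012 to May 17, 2013), pushing the deadline to October 17, 2014.
The emergency suspension of filing deadlines from March 19, 2014 to March 13, 2015 tolled the period for 359 days, extending the deadline to October 11, 2015.
Nothing else in the chronology tolls or restarts the period.
Filing on February 2, 2016 missed the October 11, 2015 deadline — the action is time-barred.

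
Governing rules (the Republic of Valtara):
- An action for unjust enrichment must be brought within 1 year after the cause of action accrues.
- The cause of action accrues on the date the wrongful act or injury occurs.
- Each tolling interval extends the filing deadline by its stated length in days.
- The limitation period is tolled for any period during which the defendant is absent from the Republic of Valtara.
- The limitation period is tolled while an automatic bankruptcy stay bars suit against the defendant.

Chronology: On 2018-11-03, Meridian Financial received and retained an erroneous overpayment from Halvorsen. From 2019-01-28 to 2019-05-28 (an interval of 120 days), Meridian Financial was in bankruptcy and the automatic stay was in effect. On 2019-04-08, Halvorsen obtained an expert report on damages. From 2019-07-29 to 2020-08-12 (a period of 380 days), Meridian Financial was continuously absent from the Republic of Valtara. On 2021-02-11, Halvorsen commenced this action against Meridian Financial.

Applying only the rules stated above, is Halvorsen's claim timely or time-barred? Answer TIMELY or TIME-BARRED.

TIMELY

The cause of action accrued on 2018-11-03, the date of the act.
Adding the 1 year base period to 2018-11-03 gives a deadline of 2019-11-03, before any tolling.
Because the automatic bankruptcy stay ran from 2019-01-28 to 2019-05-28, the deadline is extended by 120 days to 2020-03-02.
Because the defendant's absence from the jurisdiction ran from 2019-07-29 to 2020-08-12, the deadline is extended by 380 days to 2021-03-17.
None of the other events listed affects the running of the period under the stated rules.
The 2021-02-11 filing precedes the 2021-03-17 deadline; the claim is timely.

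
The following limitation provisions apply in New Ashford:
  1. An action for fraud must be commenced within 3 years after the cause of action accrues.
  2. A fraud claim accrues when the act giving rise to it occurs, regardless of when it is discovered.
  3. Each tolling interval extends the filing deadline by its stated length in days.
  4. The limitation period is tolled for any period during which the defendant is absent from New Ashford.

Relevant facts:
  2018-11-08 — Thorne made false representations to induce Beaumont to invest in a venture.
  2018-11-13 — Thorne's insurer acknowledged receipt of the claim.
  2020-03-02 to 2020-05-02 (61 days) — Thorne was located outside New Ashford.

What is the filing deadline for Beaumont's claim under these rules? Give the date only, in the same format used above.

The limitation period began to run on 2018-11-08.
Adding the 3 years base period to 2018-11-08 gives a deadline of 2021-11-08, before any tolling.
Because the defendant's absence from the jurisdiction ran from 2020-03-02 to 2020-05-02, the deadline is extended by 61 days to 2022-01-08.
The other events in the timeline have no effect on the limitation period under the stated rules.

2022-01-08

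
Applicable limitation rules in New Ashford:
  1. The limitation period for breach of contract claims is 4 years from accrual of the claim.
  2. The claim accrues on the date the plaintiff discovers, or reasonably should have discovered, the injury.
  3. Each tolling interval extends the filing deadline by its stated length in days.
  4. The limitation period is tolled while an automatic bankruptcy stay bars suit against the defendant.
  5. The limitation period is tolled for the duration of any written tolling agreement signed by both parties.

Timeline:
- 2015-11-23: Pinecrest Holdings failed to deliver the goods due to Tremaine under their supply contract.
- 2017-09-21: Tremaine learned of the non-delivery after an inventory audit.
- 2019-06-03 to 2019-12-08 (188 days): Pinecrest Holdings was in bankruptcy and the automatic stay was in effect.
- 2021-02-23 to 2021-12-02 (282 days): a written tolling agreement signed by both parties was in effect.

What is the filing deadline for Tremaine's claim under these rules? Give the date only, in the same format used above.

2023-01-04

Under the discovery rule, the claim accrued on 2017-09-21, when Tremaine discovered the injury — not on the 2015-11-23 date of the underlying act.
4 years from 2017-09-21 is 2021-09-21.
The automatic bankruptcy stay from 2019-06-03 to 2019-12-08 tolled the period for 188 days, extending the deadline to 2022-03-28.
Because the written tolling agreement ran from 2021-02-23 to 2021-12-02, the deadline is extended by 282 days to 2023-01-04.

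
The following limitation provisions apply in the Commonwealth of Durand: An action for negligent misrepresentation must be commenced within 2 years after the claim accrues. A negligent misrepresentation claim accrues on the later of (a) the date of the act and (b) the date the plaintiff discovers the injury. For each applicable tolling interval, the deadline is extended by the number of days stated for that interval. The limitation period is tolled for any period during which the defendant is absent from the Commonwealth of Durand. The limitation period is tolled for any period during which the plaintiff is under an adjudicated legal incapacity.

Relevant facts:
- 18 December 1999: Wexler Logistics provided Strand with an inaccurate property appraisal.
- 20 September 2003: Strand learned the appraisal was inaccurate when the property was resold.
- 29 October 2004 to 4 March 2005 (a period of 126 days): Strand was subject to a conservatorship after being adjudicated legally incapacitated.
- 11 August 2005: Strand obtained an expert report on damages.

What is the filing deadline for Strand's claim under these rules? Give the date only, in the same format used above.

The claim accrued on 20 September 2003 — the later of the 18 December 1999 act and the 20 September 2003 discovery.
2 years from 20 September 2003 is 20 September 2005.
The period was tolled for 126 days by the plaintiff's legal incapacity (29 October 2004 to 4 March 2005), pushing the deadline to 24 January 2006.
Nothing else in the chronology tolls or restarts the period.

24 January 2006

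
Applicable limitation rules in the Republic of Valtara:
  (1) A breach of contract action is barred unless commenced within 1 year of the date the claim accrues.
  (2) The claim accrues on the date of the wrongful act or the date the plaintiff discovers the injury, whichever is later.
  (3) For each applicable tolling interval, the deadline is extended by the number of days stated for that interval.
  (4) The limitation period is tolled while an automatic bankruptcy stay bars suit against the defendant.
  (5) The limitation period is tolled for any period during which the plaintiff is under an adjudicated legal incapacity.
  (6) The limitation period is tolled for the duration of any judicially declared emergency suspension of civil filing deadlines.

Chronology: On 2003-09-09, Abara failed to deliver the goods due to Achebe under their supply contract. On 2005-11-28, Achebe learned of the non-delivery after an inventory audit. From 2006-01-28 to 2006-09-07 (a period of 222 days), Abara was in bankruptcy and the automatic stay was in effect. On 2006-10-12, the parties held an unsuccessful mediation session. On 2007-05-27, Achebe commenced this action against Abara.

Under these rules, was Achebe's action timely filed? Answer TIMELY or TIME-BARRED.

TIMELY

The claim accrued on 2005-11-28 — the later of the 2003-09-09 act and the 2005-11-28 discovery.
The untolled deadline — 1 year after 2005-11-28 — is 2006-11-28.
The period was tolled for 222 days by the automatic bankruptcy stay (2006-01-28 to 2006-09-07), pushing the deadline to 2007-07-08.
Nothing else in the chronology tolls or restarts the period.
The 2007-05-27 filing precedes the 2007-07-08 deadline; the claim is timely.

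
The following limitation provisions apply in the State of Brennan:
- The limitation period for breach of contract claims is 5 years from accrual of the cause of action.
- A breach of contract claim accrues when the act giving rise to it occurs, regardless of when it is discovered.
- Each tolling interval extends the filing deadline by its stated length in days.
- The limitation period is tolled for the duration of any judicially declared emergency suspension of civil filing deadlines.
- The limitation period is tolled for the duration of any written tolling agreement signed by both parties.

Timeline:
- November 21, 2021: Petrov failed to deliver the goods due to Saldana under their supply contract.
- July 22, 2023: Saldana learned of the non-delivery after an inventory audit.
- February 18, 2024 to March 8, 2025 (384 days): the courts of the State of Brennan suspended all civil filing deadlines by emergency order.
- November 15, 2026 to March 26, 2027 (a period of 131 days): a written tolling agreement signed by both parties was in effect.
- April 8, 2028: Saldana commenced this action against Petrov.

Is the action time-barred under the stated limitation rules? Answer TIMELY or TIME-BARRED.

TIMELY

The claim accrued on November 21, 2021, when the wrongful act occurred; under the stated occurrence rule the July 22, 2023 discovery does not delay accrual.
Adding the 5 years base period to November 21, 2021 gives a deadline of November 21, 2026, before any tolling.
The emergency suspension of filing deadlines from February 18, 2024 to March 8, 2025 tolled the period for 384 days, extending the deadline to December 10, 2027.
The period was tolled for 131 days by the written tolling agreement (November 15, 2026 to March 26, 2027), pushing the deadline to April 19, 2028.
Filing on April 8, 2028 beat the April 19, 2028 deadline — the action is timely.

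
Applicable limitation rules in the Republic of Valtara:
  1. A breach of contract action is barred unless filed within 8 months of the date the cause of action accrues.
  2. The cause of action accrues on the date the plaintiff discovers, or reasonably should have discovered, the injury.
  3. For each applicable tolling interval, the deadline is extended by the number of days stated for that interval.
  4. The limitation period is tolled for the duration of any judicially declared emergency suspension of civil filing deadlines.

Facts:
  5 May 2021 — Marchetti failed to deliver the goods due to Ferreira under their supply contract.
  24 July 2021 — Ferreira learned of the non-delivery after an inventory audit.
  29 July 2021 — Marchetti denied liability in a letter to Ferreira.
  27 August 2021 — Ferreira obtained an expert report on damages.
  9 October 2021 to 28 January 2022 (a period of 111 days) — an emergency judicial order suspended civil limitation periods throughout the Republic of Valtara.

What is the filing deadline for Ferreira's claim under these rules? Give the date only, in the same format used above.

The claim did not accrue until Ferreira discovered the injury on 24 July 2021; the 5 May 2021 act date does not start the clock under the stated rule.
Adding the 8 months base period to 24 July 2021 gives a deadline of 24 March 2022, before any tolling.
The period was tolled for 111 days by the emergency suspension of filing deadlines (9 October 2021 to 28 January 2022), pushing the deadline to 13 July 2022.
None of the other events listed affects the running of the period under the stated rules.

13 July 2022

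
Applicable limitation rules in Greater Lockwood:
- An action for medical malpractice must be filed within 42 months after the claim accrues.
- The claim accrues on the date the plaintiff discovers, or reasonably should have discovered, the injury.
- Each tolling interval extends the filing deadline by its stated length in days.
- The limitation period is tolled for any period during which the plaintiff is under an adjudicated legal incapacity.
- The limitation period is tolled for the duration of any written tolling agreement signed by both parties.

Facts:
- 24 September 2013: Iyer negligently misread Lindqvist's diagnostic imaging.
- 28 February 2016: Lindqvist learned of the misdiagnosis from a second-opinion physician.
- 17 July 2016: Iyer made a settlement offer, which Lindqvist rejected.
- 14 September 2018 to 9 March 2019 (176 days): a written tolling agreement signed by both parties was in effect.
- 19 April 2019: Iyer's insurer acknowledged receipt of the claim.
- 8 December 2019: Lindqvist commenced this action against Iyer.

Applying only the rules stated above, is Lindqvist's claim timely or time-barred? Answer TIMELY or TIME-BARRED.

Under the discovery rule, the claim accrued on 28 February 2016, when Lindqvist discovered the injury — not on the 24 September 2013 date of the underlying act.
The untolled deadline — 42 months after 28 February 2016 — is 28 August 2019.
The written tolling agreement from 14 September 2018 to 9 March 2019 tolled the period for 176 days, extending the deadline to 20 February 2020.
The other events in the timeline have no effect on the limitation period under the stated rules.
Filing on 8 December 2019 beat the 20 February 2020 deadline — the action is timely.

TIMELY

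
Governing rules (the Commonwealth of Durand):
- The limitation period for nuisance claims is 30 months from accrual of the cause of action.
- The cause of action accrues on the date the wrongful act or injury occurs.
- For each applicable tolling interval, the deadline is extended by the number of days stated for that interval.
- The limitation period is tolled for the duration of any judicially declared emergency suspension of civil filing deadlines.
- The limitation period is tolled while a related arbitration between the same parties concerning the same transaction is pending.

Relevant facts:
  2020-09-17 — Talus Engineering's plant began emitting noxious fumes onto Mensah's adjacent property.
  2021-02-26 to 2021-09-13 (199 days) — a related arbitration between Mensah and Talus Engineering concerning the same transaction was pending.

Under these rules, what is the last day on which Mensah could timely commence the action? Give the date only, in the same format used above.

2023-10-02

The cause of action accrued on 2020-09-17, the date of the act.
30 months from 2020-09-17 is 2023-03-17.
The pending related arbitration from 2021-02-26 to 2021-09-13 tolled the period for 199 days, extending the deadline to 2023-10-02.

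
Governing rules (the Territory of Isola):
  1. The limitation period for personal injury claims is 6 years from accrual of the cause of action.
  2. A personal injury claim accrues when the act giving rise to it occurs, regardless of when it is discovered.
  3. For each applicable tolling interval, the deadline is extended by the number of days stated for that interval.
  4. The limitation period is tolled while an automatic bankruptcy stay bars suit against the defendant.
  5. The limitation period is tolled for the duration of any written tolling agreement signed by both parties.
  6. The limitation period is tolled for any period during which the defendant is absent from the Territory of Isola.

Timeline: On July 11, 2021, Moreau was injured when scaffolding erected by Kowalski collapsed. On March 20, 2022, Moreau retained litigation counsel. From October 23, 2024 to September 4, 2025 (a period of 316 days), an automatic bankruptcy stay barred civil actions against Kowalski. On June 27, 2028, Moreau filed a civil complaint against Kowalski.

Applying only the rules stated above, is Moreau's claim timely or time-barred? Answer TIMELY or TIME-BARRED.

The cause of action accrued on July 11, 2021, the date of the act.
Adding the 6 years base period to July 11, 2021 gives a deadline of July 11, 2027, before any tolling.
Because the automatic bankruptcy stay ran from October 23, 2024 to September 4, 2025, the deadline is extended by 316 days to May 22, 2028.
None of the other events listed affects the running of the period under the stated rules.
Filing on June 27, 2028 missed the May 22, 2028 deadline — the action is time-barred.

TIME-BARRED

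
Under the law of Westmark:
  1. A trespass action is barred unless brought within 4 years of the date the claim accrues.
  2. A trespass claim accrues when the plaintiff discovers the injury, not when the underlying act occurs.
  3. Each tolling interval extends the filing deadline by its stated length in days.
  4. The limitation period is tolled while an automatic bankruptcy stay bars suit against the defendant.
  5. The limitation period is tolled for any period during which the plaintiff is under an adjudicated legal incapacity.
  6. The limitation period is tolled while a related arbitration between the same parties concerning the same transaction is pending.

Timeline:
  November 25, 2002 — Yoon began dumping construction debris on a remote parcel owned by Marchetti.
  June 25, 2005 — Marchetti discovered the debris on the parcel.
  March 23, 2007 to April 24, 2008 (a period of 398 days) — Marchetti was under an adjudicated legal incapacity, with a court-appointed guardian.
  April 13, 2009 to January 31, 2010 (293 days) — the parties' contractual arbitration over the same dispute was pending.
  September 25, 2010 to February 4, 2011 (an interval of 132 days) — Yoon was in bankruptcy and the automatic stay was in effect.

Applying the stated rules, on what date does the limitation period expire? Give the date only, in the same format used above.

Accrual is tied to discovery, so the period began on June 25, 2005 rather than on November 25, 2002 when the act occurred.
Adding the 4 years base period to June 25, 2005 gives a deadline of June 25, 2009, before any tolling.
The period was tolled for 398 days by the plaintiff's legal incapacity (March 23, 2007 to April 24, 2008), pushing the deadline to July 28, 2010.
The pending related arbitration from April 13, 2009 to January 31, 2010 tolled the period for 293 days, extending the deadline to May 17, 2011.
Because the automatic bankruptcy stay ran from September 25, 2010 to February 4, 2011, the deadline is extended by 132 days to September 26, 2011.

September 26, 2011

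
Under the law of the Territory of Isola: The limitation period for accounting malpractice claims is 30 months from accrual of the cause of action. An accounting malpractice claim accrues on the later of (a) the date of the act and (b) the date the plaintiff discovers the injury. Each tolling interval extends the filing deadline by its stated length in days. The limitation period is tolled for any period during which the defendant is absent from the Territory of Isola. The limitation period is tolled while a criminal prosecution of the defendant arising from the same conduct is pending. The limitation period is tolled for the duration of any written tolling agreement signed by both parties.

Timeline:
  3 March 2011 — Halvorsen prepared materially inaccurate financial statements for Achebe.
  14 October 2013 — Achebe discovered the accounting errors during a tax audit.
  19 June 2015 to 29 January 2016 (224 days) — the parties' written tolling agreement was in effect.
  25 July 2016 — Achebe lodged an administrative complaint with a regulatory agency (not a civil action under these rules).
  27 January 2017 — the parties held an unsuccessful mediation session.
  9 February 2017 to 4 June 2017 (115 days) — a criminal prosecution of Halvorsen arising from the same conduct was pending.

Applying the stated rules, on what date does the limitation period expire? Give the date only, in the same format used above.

Taking the later of the act (3 March 2011) and discovery (14 October 2013), the claim accrued on 14 October 2013.
Adding the 30 months base period to 14 October 2013 gives a deadline of 14 April 2016, before any tolling.
Because the written tolling agreement ran from 19 June 2015 to 29 January 2016, the deadline is extended by 224 days to 24 November 2016.
The pending criminal prosecution starting 9 February 2017 came too late — the period had run on 24 November 2016 — and so does not extend the deadline.
The other events in the timeline have no effect on the limitation period under the stated rules.

24 November 2016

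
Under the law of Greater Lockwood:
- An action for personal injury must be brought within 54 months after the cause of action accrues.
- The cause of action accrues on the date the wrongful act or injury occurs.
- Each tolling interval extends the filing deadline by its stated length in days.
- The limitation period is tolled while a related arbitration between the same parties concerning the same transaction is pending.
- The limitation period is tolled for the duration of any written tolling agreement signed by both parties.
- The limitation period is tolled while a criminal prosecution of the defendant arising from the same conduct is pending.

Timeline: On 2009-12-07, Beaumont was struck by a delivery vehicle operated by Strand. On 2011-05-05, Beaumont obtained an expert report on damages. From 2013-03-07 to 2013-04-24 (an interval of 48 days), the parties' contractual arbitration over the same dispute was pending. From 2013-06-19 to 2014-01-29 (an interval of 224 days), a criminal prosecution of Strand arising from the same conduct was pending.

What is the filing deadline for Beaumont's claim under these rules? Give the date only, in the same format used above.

The limitation period began to run on 2009-12-07.
Adding the 54 months base period to 2009-12-07 gives a deadline of 2014-06-07, before any tolling.
The period was tolled for 48 days by the pending related arbitration (2013-03-07 to 2013-04-24), pushing the deadline to 2014-07-25.
Because the pending criminal prosecution ran from 2013-06-19 to 2014-01-29, the deadline is extended by 224 days to 2015-03-06.
Nothing else in the chronology tolls or restarts the period.

2015-03-06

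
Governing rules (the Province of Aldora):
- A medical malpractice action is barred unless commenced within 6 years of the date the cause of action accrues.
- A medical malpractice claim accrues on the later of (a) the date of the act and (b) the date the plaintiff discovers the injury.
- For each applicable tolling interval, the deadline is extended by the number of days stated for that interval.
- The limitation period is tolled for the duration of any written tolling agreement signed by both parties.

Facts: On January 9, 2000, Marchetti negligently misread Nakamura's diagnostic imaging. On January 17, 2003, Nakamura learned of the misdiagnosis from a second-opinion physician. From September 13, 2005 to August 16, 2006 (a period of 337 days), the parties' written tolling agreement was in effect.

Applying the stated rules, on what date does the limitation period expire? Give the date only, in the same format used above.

December 20, 2009

Because discovery on January 17, 2003 post-dates the January 9, 2000 act, accrual under the later-of rule falls on January 17, 2003.
6 years from January 17, 2003 is January 17, 2009.
The period was tolled for 337 days by the written tolling agreement (September 13, 2005 to August 16, 2006), pushing the deadline to December 20, 2009.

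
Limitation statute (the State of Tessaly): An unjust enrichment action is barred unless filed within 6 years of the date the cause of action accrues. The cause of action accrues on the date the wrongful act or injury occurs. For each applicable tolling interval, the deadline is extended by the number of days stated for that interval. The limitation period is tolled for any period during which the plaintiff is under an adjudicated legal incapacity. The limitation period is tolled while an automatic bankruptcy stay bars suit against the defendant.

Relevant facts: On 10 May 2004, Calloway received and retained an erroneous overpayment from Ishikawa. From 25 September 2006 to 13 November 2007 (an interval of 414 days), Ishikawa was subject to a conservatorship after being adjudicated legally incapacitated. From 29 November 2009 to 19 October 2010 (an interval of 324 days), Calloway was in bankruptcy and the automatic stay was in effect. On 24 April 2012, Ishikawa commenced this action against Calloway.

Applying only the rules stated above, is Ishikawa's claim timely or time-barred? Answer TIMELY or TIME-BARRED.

TIMELY

The limitation period began to run on 10 May 2004.
Adding the 6 years base period to 10 May 2004 gives a deadline of 10 May 2010, before any tolling.
Because the plaintiff's legal incapacity ran from 25 September 2006 to 13 November 2007, the deadline is extended by 414 days to 28 June 2011.
The automatic bankruptcy stay from 29 November 2009 to 19 October 2010 tolled the period for 324 days, extending the deadline to 17 May 2012.
Ishikawa filed on 24 April 2012, before the 17 May 2012 deadline, so the action is timely.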